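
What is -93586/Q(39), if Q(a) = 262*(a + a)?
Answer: -46793/10218 ≈ -4.5795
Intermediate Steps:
Q(a) = 524*a (Q(a) = 262*(2*a) = 524*a)
-93586/Q(39) = -93586/(524*39) = -93586/20436 = -93586*1/20436 = -46793/10218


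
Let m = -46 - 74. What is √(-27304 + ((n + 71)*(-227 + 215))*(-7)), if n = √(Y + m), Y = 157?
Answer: 2*√(-5335 + 21*√37) ≈ 144.32*I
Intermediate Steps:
m = -120
n = √37 (n = √(157 - 120) = √37 ≈ 6.0828)
√(-27304 + ((n + 71)*(-227 + 215))*(-7)) = √(-27304 + ((√37 + 71)*(-227 + 215))*(-7)) = √(-27304 + ((71 + √37)*(-12))*(-7)) = √(-27304 + (-852 - 12*√37)*(-7)) = √(-27304 + (5964 + 84*√37)) = √(-21340 + 84*√37)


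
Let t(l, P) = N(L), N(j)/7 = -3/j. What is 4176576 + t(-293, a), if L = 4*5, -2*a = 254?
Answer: 83531499/20 ≈ 4.1766e+6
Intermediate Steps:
a = -127 (a = -½*254 = -127)
L = 20
N(j) = -21/j (N(j) = 7*(-3/j) = -21/j)
t(l, P) = -21/20
4176576 + t(-293, a) = 4176576 - 21/20 = 83531499/20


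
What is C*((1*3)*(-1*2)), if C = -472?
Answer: 2832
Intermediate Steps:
C*((1*3)*(-1*2)) = -472*1*3*(-1*2) = -1416*(-2) = -472*(-6) = 2832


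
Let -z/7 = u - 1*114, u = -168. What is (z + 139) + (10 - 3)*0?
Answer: 2113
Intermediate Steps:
z = 1974 (z = -7*(-168 - 1*114) = -7*(-168 - 114) = -7*(-282) = 1974)
(z + 139) + (10 - 3)*0 = (1974 + 139) + (10 - 3)*0 = 2113 + 7*0 = 2113 + 0 = 2113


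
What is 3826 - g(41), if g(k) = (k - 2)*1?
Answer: 3787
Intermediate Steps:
g(k) = -2 + k (g(k) = (-2 + k)*1 = -2 + k)
3826 - g(41) = 3826 - (-2 + 41) = 3826 - 1*39 = 3826 - 39 = 3787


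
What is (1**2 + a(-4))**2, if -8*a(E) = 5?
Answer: 9/64 ≈ 0.14063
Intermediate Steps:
a(E) = -5/8 (a(E) = -1/8*5 = -5/8)
(1**2 + a(-4))**2 = (1**2 - 5/8)**2 = (1 - 5/8)**2 = (3/8)**2 = 9/64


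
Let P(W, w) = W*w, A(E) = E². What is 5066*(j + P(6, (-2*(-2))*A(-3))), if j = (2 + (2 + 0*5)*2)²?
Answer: 1276632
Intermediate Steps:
j = 36 (j = (2 + (2 + 0)*2)² = (2 + 2*2)² = (2 + 4)² = 6² = 36)
5066*(j + P(6, (-2*(-2))*A(-3))) = 5066*(36 + 6*(-2*(-2)*(-3)²)) = 5066*(36 + 6*(4*9)) = 5066*(36 + 6*36) = 5066*(36 + 216) = 5066*252 = 1276632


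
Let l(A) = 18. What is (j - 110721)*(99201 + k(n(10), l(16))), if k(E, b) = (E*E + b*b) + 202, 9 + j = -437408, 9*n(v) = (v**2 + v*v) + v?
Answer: -494663301134/9 ≈ -5.4963e+10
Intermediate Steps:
n(v) = v/9 + 2*v**2/9 (n(v) = ((v**2 + v*v) + v)/9 = ((v**2 + v**2) + v)/9 = (2*v**2 + v)/9 = (v + 2*v**2)/9 = v/9 + 2*v**2/9)
j = -437417 (j = -9 - 437408 = -437417)
k(E, b) = 202 + E**2 + b**2 (k(E, b) = (E**2 + b**2) + 202 = 202 + E**2 + b**2)
(j - 110721)*(99201 + k(n(10), l(16))) = (-437417 - 110721)*(99201 + (202 + ((1/9)*10*(1 + 2*10))**2 + 18**2)) = -548138*(99201 + (202 + ((1/9)*10*(1 + 20))**2 + 324)) = -548138*(99201 + (202 + ((1/9)*10*21)**2 + 324)) = -548138*(99201 + (202 + (70/3)**2 + 324)) = -548138*(99201 + (202 + 4900/9 + 324)) = -548138*(99201 + 9634/9) = -548138*902443/9 = -494663301134/9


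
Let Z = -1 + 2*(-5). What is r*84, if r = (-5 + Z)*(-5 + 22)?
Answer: -22848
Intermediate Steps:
Z = -11 (Z = -1 - 10 = -11)
r = -272 (r = (-5 - 11)*(-5 + 22) = -16*17 = -272)
r*84 = -272*84 = -22848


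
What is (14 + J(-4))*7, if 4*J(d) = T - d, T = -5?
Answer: 385/4 ≈ 96.250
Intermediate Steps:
J(d) = -5/4 - d/4 (J(d) = (-5 - d)/4 = -5/4 - d/4)
(14 + J(-4))*7 = (14 + (-5/4 - 1/4*(-4)))*7 = (14 + (-5/4 + 1))*7 = (14 - 1/4)*7 = (55/4)*7 = 385/4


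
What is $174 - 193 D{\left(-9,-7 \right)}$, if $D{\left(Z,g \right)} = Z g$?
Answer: $-11985$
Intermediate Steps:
$174 - 193 D{\left(-9,-7 \right)} = 174 - 193 \left(\left(-9\right) \left(-7\right)\right) = 174 - 12159 = -11985$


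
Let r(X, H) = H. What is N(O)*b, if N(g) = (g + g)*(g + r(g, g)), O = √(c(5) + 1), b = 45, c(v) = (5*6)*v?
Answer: 27180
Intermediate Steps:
c(v) = 30*v
O = √151 (O = √(30*5 + 1) = √(150 + 1) = √151 ≈ 12.288)
N(g) = 4*g² (N(g) = (g + g)*(g + g) = (2*g)*(2*g) = 4*g²)
N(O)*b = (4*(√151)²)*45 = (4*151)*45 = 604*45 = 27180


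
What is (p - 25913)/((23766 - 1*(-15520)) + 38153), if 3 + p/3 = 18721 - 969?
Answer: 27334/77439 ≈ 0.35297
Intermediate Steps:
p = 53247 (p = -9 + 3*(18721 - 969) = -9 + 3*17752 = -9 + 53256 = 53247)
(p - 25913)/((23766 - 1*(-15520)) + 38153) = (53247 - 25913)/((23766 - 1*(-15520)) + 38153) = 27334/((23766 + 15520) + 38153) = 27334/(39286 + 38153) = 27334/77439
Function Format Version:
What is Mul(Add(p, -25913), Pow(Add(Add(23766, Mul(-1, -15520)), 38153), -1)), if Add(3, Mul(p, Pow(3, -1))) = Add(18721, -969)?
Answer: Rational(27334, 77439) ≈ 0.35297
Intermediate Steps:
p = 53247 (p = Add(-9, Mul(3, Add(18721, -969))) = Add(-9, Mul(3, 17752)) = Add(-9, 53256) = 53247)
Mul(Add(p, -25913), Pow(Add(Add(23766, Mul(-1, -15520)), 38153), -1)) = Mul(Add(53247, -25913), Pow(Add(Add(23766, Mul(-1, -15520)), 38153), -1)) = Mul(27334, Pow(Add(Add(23766, 15520), 38153), -1)) = Mul(27334, Pow(Add(39286, 38153), -1)) = Mul(27334, Pow(77439, -1)) = Mul(27334, Rational(1, 77439)) = Rational(27334, 77439)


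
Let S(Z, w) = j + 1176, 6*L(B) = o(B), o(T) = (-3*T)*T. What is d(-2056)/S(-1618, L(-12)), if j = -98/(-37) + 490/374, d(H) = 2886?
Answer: 19968234/8164135 ≈ 2.4458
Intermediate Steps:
o(T) = -3*T²
L(B) = -B²/2 (L(B) = (-3*B²)/6 = -B²/2)
j = 27391/6919 (j = -98*(-1/37) + 490*(1/374) = 98/37 + 245/187 = 27391/6919 ≈ 3.9588)
S(Z, w) = 8164135/6919 (S(Z, w) = 27391/6919 + 1176 = 8164135/6919)
d(-2056)/S(-1618, L(-12)) = 2886/(8164135/6919) = 2886*(6919/8164135) = 19968234/8164135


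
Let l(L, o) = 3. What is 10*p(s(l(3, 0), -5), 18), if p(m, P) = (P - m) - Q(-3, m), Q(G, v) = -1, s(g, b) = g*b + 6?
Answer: 280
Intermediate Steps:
s(g, b) = 6 + b*g (s(g, b) = b*g + 6 = 6 + b*g)
p(m, P) = 1 + P - m (p(m, P) = (P - m) - 1*(-1) = (P - m) + 1 = 1 + P - m)
10*p(s(l(3, 0), -5), 18) = 10*(1 + 18 - (6 - 5*3)) = 10*(1 + 18 - (6 - 15)) = 10*(1 + 18 - 1*(-9)) = 10*(1 + 18 + 9) = 10*28 = 280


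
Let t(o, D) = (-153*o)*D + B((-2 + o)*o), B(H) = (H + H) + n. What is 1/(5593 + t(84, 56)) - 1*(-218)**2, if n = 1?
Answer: -33283053209/700342 ≈ -47524.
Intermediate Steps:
B(H) = 1 + 2*H (B(H) = (H + H) + 1 = 2*H + 1 = 1 + 2*H)
t(o, D) = 1 - 153*D*o + 2*o*(-2 + o) (t(o, D) = (-153*o)*D + (1 + 2*((-2 + o)*o)) = -153*D*o + (1 + 2*(o*(-2 + o))) = -153*D*o + (1 + 2*o*(-2 + o)) = 1 - 153*D*o + 2*o*(-2 + o))
1/(5593 + t(84, 56)) - 1*(-218)**2 = 1/(5593 + (1 - 153*56*84 + 2*84*(-2 + 84))) - 1*(-218)**2 = 1/(5593 + (1 - 719712 + 2*84*82)) - 1*47524 = 1/(5593 + (1 - 719712 + 13776)) - 47524 = 1/(5593 - 705935) - 47524 = 1/(-700342) - 47524 = -1/700342 - 47524 = -33283053209/700342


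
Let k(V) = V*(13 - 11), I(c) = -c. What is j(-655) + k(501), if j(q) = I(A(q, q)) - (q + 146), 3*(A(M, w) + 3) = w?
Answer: 5197/3 ≈ 1732.3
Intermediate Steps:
A(M, w) = -3 + w/3
k(V) = 2*V (k(V) = V*2 = 2*V)
j(q) = -143 - 4*q/3 (j(q) = -(-3 + q/3) - (q + 146) = (3 - q/3) - (146 + q) = (3 - q/3) + (-146 - q) = -143 - 4*q/3)
j(-655) + k(501) = (-143 - 4/3*(-655)) + 2*501 = (-143 + 2620/3) + 1002 = 2191/3 + 1002 = 5197/3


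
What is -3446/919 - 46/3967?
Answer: -13712556/3645673 ≈ -3.7613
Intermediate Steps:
-3446/919 - 46/3967 = -13712556/3645673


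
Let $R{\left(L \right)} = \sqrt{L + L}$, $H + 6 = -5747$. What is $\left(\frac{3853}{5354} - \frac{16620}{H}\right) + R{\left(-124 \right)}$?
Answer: $\frac{111149789}{30801562} + 2 i \sqrt{62} \approx 3.6086 + 15.748 i$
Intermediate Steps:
$H = -5753$ ($H = -6 - 5747 = -5753$)
$R{\left(L \right)} = \sqrt{2} \sqrt{L}$ ($R{\left(L \right)} = \sqrt{2 L} = \sqrt{2} \sqrt{L}$)
$\left(\frac{3853}{5354} - \frac{16620}{H}\right) + R{\left(-124 \right)} = \left(\frac{3853}{5354} - \frac{16620}{-5753}\right) + \sqrt{2} \sqrt{-124} = \left(3853 \cdot \frac{1}{5354} - - \frac{16620}{5753}\right) + \sqrt{2} \cdot 2 i \sqrt{31} = \left(\frac{3853}{5354} + \frac{16620}{5753}\right) + 2 i \sqrt{62} = \frac{111149789}{30801562} + 2 i \sqrt{62}$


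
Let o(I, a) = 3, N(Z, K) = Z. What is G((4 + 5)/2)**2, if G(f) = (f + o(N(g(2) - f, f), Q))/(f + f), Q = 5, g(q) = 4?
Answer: 25/36 ≈ 0.69444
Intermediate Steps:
G(f) = (3 + f)/(2*f) (G(f) = (f + 3)/(f + f) = (3 + f)/((2*f)) = (3 + f)*(1/(2*f)) = (3 + f)/(2*f))
G((4 + 5)/2)**2 = ((3 + (4 + 5)/2)/(2*(((4 + 5)/2))))**2 = ((3 + 9*(1/2))/(2*((9*(1/2)))))**2 = ((3 + 9/2)/(2*(9/2)))**2 = ((1/2)*(2/9)*(15/2))**2 = (5/6)**2 = 25/36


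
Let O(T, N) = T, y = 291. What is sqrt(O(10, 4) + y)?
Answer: sqrt(301) ≈ 17.349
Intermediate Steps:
sqrt(O(10, 4) + y) = sqrt(10 + 291) = sqrt(301)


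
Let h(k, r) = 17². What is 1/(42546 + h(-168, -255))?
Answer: 1/42835 ≈ 2.3345e-5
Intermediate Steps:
h(k, r) = 289
1/(42546 + h(-168, -255)) = 1/(42546 + 289) = 1/42835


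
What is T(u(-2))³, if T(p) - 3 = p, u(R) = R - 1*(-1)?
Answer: 8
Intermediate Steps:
u(R) = 1 + R (u(R) = R + 1 = 1 + R)
T(p) = 3 + p
T(u(-2))³ = (3 + (1 - 2))³ = (3 - 1)³ = 2³ = 8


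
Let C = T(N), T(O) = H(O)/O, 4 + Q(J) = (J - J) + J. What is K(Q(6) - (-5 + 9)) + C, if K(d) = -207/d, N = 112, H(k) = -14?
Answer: 827/8 ≈ 103.38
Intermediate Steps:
Q(J) = -4 + J (Q(J) = -4 + ((J - J) + J) = -4 + (0 + J) = -4 + J)
T(O) = -14/O
C = -⅛ (C = -14/112 = -14*1/112 = -⅛ ≈ -0.12500)
K(Q(6) - (-5 + 9)) + C = -207/((-4 + 6) - (-5 + 9)) - ⅛ = -207/(2 - 1*4) - ⅛ = -207/(2 - 4) - ⅛ = -207/(-2) - ⅛ = -207*(-½) - ⅛ = 207/2 - ⅛ = 827/8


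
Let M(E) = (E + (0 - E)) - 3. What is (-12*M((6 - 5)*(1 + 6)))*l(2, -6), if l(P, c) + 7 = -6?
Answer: -468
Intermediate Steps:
l(P, c) = -13 (l(P, c) = -7 - 6 = -13)
M(E) = -3 (M(E) = (E - E) - 3 = 0 - 3 = -3)
(-12*M((6 - 5)*(1 + 6)))*l(2, -6) = -12*(-3)*(-13) = 36*(-13) = -468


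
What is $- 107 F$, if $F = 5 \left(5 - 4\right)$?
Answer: $-535$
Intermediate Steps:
$F = 5$ ($F = 5 \cdot 1 = 5$)
$- 107 F = \left(-107\right) 5 = -535$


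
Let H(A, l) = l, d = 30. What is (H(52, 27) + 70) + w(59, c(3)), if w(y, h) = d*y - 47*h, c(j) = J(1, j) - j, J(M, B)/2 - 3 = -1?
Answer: 1820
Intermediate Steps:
J(M, B) = 4 (J(M, B) = 6 + 2*(-1) = 6 - 2 = 4)
c(j) = 4 - j
w(y, h) = -47*h + 30*y (w(y, h) = 30*y - 47*h = -47*h + 30*y)
(H(52, 27) + 70) + w(59, c(3)) = (27 + 70) + (-47*(4 - 1*3) + 30*59) = 97 + (-47*(4 - 3) + 1770) = 97 + (-47*1 + 1770) = 97 + (-47 + 1770) = 97 + 1723 = 1820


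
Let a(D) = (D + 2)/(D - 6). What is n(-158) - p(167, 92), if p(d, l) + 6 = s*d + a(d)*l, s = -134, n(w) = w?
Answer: 154906/7 ≈ 22129.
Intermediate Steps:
a(D) = (2 + D)/(-6 + D)
p(d, l) = -6 - 134*d + l*(2 + d)/(-6 + d) (p(d, l) = -6 + (-134*d + ((2 + d)/(-6 + d))*l) = -6 + (-134*d + l*(2 + d)/(-6 + d)) = -6 - 134*d + l*(2 + d)/(-6 + d))
n(-158) - p(167, 92) = -158 - (92*(2 + 167) - 2*(-6 + 167)*(3 + 67*167))/(-6 + 167) = -158 - (92*169 - 2*161*(3 + 11189))/161 = -158 - (15548 - 2*161*11192)/161 = -158 - (15548 - 3603824)/161 = -158 - (-3588276)/161 = -158 - 1*(-156012/7) = -158 + 156012/7 = 154906/7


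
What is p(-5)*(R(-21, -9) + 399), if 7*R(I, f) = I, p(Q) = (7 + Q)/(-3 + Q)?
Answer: -99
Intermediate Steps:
p(Q) = (7 + Q)/(-3 + Q)
R(I, f) = I/7
p(-5)*(R(-21, -9) + 399) = ((7 - 5)/(-3 - 5))*((⅐)*(-21) + 399) = (2/(-8))*(-3 + 399) = -⅛*2*396 = -¼*396 = -99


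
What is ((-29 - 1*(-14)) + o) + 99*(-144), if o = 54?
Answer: -14217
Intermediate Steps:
((-29 - 1*(-14)) + o) + 99*(-144) = ((-29 - 1*(-14)) + 54) + 99*(-144) = ((-29 + 14) + 54) - 14256 = (-15 + 54) - 14256 = 39 - 14256 = -14217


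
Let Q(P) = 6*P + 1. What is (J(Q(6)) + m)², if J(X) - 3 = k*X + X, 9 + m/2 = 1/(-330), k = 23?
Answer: 20748673936/27225 ≈ 7.6212e+5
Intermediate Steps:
Q(P) = 1 + 6*P
m = -2971/165 (m = -18 + 2/(-330) = -18 + 2*(-1/330) = -18 - 1/165 = -2971/165 ≈ -18.006)
J(X) = 3 + 24*X (J(X) = 3 + (23*X + X) = 3 + 24*X)
(J(Q(6)) + m)² = ((3 + 24*(1 + 6*6)) - 2971/165)² = ((3 + 24*(1 + 36)) - 2971/165)² = ((3 + 24*37) - 2971/165)² = ((3 + 888) - 2971/165)² = (891 - 2971/165)² = (144044/165)² = 20748673936/27225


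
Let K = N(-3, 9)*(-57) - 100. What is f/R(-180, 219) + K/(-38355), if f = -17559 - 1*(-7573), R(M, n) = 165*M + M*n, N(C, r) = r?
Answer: 14179453/88369920 ≈ 0.16046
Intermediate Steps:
f = -9986 (f = -17559 + 7573 = -9986)
K = -613 (K = 9*(-57) - 100 = -513 - 100 = -613)
f/R(-180, 219) + K/(-38355) = -9986*(-1/(180*(165 + 219))) - 613/(-38355) = -9986/((-180*384)) - 613*(-1/38355) = -9986/(-69120) + 613/38355 = -9986*(-1/69120) + 613/38355 = 4993/34560 + 613/38355 = 14179453/88369920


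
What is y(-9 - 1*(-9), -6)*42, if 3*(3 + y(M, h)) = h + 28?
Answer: 182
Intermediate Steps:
y(M, h) = 19/3 + h/3 (y(M, h) = -3 + (h + 28)/3 = -3 + (28 + h)/3 = -3 + (28/3 + h/3) = 19/3 + h/3)
y(-9 - 1*(-9), -6)*42 = (19/3 + (1/3)*(-6))*42 = (19/3 - 2)*42 = (13/3)*42 = 182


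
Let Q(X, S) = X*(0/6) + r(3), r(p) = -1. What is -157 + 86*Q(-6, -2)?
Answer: -243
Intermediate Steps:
Q(X, S) = -1 (Q(X, S) = X*(0/6) - 1 = X*(0*(⅙)) - 1 = X*0 - 1 = 0 - 1 = -1)
-157 + 86*Q(-6, -2) = -157 + 86*(-1) = -157 - 86 = -243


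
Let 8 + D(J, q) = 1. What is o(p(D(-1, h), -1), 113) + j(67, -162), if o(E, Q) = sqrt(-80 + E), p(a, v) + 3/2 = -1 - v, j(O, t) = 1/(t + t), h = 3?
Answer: -1/324 + I*sqrt(326)/2 ≈ -0.0030864 + 9.0277*I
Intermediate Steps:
D(J, q) = -7 (D(J, q) = -8 + 1 = -7)
j(O, t) = 1/(2*t)
p(a, v) = -5/2 - v (p(a, v) = -3/2 + (-1 - v) = -5/2 - v)
o(p(D(-1, h), -1), 113) + j(67, -162) = sqrt(-80 + (-5/2 - 1*(-1))) + (1/2)/(-162) = sqrt(-80 + (-5/2 + 1)) + (1/2)*(-1/162) = sqrt(-80 - 3/2) - 1/324 = sqrt(-163/2) - 1/324 = I*sqrt(326)/2 - 1/324 = -1/324 + I*sqrt(326)/2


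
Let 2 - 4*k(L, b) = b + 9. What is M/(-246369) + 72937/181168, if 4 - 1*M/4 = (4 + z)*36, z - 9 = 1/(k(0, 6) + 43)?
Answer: 970234952989/2365611486576 ≈ 0.41014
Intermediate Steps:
k(L, b) = -7/4 - b/4 (k(L, b) = ½ - (b + 9)/4 = ½ - (9 + b)/4 = ½ + (-9/4 - b/4) = -7/4 - b/4)
z = 1435/159 (z = 9 + 1/((-7/4 - ¼*6) + 43) = 9 + 1/((-7/4 - 3/2) + 43) = 9 + 1/(-13/4 + 43) = 9 + 1/(159/4) = 9 + 4/159 = 1435/159 ≈ 9.0252)
M = -98560/53 (M = 16 - 4*(4 + 1435/159)*36 = 16 - 8284*36/159 = 16 - 4*24852/53 = 16 - 99408/53 = -98560/53 ≈ -1859.6)
M/(-246369) + 72937/181168 = -98560/53/(-246369) + 72937/181168 = -98560/53*(-1/246369) + 72937*(1/181168) = 98560/13057557 + 72937/181168 = 970234952989/2365611486576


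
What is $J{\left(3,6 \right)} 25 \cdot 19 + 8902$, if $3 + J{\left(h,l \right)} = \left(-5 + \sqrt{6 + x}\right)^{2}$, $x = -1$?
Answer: $21727 - 4750 \sqrt{5} \approx 11106.0$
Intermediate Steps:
$J{\left(h,l \right)} = -3 + \left(-5 + \sqrt{5}\right)^{2}$ ($J{\left(h,l \right)} = -3 + \left(-5 + \sqrt{6 - 1}\right)^{2} = -3 + \left(-5 + \sqrt{5}\right)^{2}$)
$J{\left(3,6 \right)} 25 \cdot 19 + 8902 = \left(27 - 10 \sqrt{5}\right) 25 \cdot 19 + 8902 = \left(675 - 250 \sqrt{5}\right) 19 + 8902 = \left(12825 - 4750 \sqrt{5}\right) + 8902 = 21727 - 4750 \sqrt{5}$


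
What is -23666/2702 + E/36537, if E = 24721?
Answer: -398944250/49361487 ≈ -8.0821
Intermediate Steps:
-23666/2702 + E/36537 = -23666/2702 + 24721/36537 = -23666*1/2702 + 24721*(1/36537) = -11833/1351 + 24721/36537 = -398944250/49361487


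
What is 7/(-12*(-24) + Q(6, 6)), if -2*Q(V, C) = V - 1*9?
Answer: 14/579 ≈ 0.024180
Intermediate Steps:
Q(V, C) = 9/2 - V/2 (Q(V, C) = -(V - 1*9)/2 = -(V - 9)/2 = -(-9 + V)/2 = 9/2 - V/2)
7/(-12*(-24) + Q(6, 6)) = 7/(-12*(-24) + (9/2 - ½*6)) = 7/(288 + (9/2 - 3)) = 7/(288 + 3/2) = 7/(579/2) = 7*(2/579) = 14/579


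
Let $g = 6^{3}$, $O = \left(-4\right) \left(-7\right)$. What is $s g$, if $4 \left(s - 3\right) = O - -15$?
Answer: $2970$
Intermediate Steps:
$O = 28$
$g = 216$
$s = \frac{55}{4}$ ($s = 3 + \frac{28 - -15}{4} = 3 + \frac{28 + 15}{4} = 3 + \frac{1}{4} \cdot 43 = 3 + \frac{43}{4} = \frac{55}{4} \approx 13.75$)
$s g = \frac{55}{4} \cdot 216 = 2970$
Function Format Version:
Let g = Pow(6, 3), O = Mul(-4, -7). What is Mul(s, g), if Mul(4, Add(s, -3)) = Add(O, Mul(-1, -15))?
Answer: 2970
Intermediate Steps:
O = 28
g = 216
s = Rational(55, 4) (s = Add(3, Mul(Rational(1, 4), Add(28, Mul(-1, -15)))) = Add(3, Mul(Rational(1, 4), Add(28, 15))) = Add(3, Mul(Rational(1, 4), 43)) = Add(3, Rational(43, 4)) = Rational(55, 4) ≈ 13.750)
Mul(s, g) = Mul(Rational(55, 4), 216) = 2970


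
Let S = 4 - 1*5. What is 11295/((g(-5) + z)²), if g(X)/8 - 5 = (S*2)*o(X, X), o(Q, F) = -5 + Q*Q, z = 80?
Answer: 2259/8000 ≈ 0.28237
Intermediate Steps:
S = -1 (S = 4 - 5 = -1)
o(Q, F) = -5 + Q²
g(X) = 120 - 16*X² (g(X) = 40 + 8*((-1*2)*(-5 + X²)) = 40 + 8*(-2*(-5 + X²)) = 40 + 8*(10 - 2*X²) = 40 + (80 - 16*X²) = 120 - 16*X²)
11295/((g(-5) + z)²) = 11295/(((120 - 16*(-5)²) + 80)²) = 11295/(((120 - 16*25) + 80)²) = 11295/(((120 - 400) + 80)²) = 11295/((-280 + 80)²) = 11295/((-200)²) = 11295/40000 = 11295*(1/40000) = 2259/8000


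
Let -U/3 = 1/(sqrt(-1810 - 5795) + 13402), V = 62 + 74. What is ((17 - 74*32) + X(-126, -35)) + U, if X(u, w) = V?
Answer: -397861018141/179621209 + 117*I*sqrt(5)/179621209 ≈ -2215.0 + 1.4565e-6*I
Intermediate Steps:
V = 136
X(u, w) = 136
U = -3/(13402 + 39*I*sqrt(5)) (U = -3/(sqrt(-1810 - 5795) + 13402) = -3/(sqrt(-7605) + 13402) = -3/(39*I*sqrt(5) + 13402) = -3/(13402 + 39*I*sqrt(5)) ≈ -0.00022384 + 1.4565e-6*I)
((17 - 74*32) + X(-126, -35)) + U = ((17 - 74*32) + 136) + (-40206/179621209 + 117*I*sqrt(5)/179621209) = ((17 - 2368) + 136) + (-40206/179621209 + 117*I*sqrt(5)/179621209) = (-2351 + 136) + (-40206/179621209 + 117*I*sqrt(5)/179621209) = -2215 + (-40206/179621209 + 117*I*sqrt(5)/179621209) = -397861018141/179621209 + 117*I*sqrt(5)/179621209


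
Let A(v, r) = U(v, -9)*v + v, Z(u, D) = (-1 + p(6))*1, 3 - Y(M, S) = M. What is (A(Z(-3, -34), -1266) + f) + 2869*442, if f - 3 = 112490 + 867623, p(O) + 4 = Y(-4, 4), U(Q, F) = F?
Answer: 2248198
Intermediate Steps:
Y(M, S) = 3 - M
p(O) = 3 (p(O) = -4 + (3 - 1*(-4)) = -4 + (3 + 4) = -4 + 7 = 3)
f = 980116 (f = 3 + (112490 + 867623) = 3 + 980113 = 980116)
Z(u, D) = 2 (Z(u, D) = (-1 + 3)*1 = 2*1 = 2)
A(v, r) = -8*v (A(v, r) = -9*v + v = -8*v)
(A(Z(-3, -34), -1266) + f) + 2869*442 = (-8*2 + 980116) + 2869*442 = (-16 + 980116) + 1268098 = 980100 + 1268098 = 2248198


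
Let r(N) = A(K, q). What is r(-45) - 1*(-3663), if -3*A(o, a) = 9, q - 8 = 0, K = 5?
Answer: 3660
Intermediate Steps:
q = 8 (q = 8 + 0 = 8)
A(o, a) = -3 (A(o, a) = -⅓*9 = -3)
r(N) = -3
r(-45) - 1*(-3663) = -3 - 1*(-3663) = -3 + 3663 = 3660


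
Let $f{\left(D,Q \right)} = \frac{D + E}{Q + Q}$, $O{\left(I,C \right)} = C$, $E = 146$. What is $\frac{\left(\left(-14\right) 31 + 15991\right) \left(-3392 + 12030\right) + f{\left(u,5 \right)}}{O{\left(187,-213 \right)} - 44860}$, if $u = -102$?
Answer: $- \frac{671906852}{225365} \approx -2981.4$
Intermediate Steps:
$f{\left(D,Q \right)} = \frac{146 + D}{2 Q}$ ($f{\left(D,Q \right)} = \frac{D + 146}{Q + Q} = \frac{146 + D}{2 Q}$)
$\frac{\left(\left(-14\right) 31 + 15991\right) \left(-3392 + 12030\right) + f{\left(u,5 \right)}}{O{\left(187,-213 \right)} - 44860} = \frac{\left(\left(-14\right) 31 + 15991\right) \left(-3392 + 12030\right) + \frac{146 - 102}{2 \cdot 5}}{-213 - 44860} = \frac{\left(-434 + 15991\right) 8638 + \frac{1}{2} \cdot \frac{1}{5} \cdot 44}{-45073} = \left(15557 \cdot 8638 + \frac{22}{5}\right) \left(- \frac{1}{45073}\right) = \left(134381366 + \frac{22}{5}\right) \left(- \frac{1}{45073}\right) = \frac{671906852}{5} \left(- \frac{1}{45073}\right) = - \frac{671906852}{225365}$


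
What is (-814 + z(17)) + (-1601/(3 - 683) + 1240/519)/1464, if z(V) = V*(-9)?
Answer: -499622934841/516674880 ≈ -967.00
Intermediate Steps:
z(V) = -9*V
(-814 + z(17)) + (-1601/(3 - 683) + 1240/519)/1464 = (-814 - 9*17) + (-1601/(3 - 683) + 1240/519)/1464 = (-814 - 153) + (-1601/(-680) + 1240*(1/519))*(1/1464) = -967 + (-1601*(-1/680) + 1240/519)*(1/1464) = -967 + (1601/680 + 1240/519)*(1/1464) = -967 + (1674119/352920)*(1/1464) = -967 + 1674119/516674880 = -499622934841/516674880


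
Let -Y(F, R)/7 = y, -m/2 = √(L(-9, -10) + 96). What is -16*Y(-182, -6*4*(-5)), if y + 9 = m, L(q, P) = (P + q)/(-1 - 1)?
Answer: -1008 - 112*√422 ≈ -3308.8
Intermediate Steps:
L(q, P) = -P/2 - q/2 (L(q, P) = (P + q)/(-2) = (P + q)*(-½) = -P/2 - q/2)
m = -√422 (m = -2*√((-½*(-10) - ½*(-9)) + 96) = -2*√((5 + 9/2) + 96) = -2*√(19/2 + 96) = -√422 ≈ -20.543)
y = -9 - √422 ≈ -29.543
Y(F, R) = 63 + 7*√422 (Y(F, R) = -7*(-9 - √422) = 63 + 7*√422)
-16*Y(-182, -6*4*(-5)) = -16*(63 + 7*√422) = -1008 - 112*√422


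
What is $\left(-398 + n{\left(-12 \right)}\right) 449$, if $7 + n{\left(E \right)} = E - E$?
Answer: $-181845$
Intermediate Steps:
$n{\left(E \right)} = -7$ ($n{\left(E \right)} = -7 + \left(E - E\right) = -7 + 0 = -7$)
$\left(-398 + n{\left(-12 \right)}\right) 449 = \left(-398 - 7\right) 449 = \left(-405\right) 449 = -181845$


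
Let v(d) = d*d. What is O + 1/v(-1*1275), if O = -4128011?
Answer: -6710597881874/1625625 ≈ -4.1280e+6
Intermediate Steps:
v(d) = d²
O + 1/v(-1*1275) = -4128011 + 1/((-1*1275)²) = -4128011 + 1/((-1275)²) = -4128011 + 1/1625625 = -6710597881874/1625625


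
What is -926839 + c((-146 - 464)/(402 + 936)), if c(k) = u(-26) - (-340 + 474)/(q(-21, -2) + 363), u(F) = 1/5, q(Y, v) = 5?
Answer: -852692031/920 ≈ -9.2684e+5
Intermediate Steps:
u(F) = ⅕
c(k) = -151/920 (c(k) = ⅕ - (-340 + 474)/(5 + 363) = ⅕ - 134/368 = ⅕ - 1*67/184 = ⅕ - 67/184 = -151/920)
-926839 + c((-146 - 464)/(402 + 936)) = -926839 - 151/920 = -852692031/920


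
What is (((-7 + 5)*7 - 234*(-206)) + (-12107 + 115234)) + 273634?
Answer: 424951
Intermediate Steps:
(((-7 + 5)*7 - 234*(-206)) + (-12107 + 115234)) + 273634 = ((-2*7 + 48204) + 103127) + 273634 = ((-14 + 48204) + 103127) + 273634 = (48190 + 103127) + 273634 = 151317 + 273634 = 424951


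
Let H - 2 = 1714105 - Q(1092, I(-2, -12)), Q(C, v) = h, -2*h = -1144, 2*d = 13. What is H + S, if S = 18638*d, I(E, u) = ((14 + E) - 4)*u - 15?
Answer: 1834682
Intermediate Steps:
d = 13/2 (d = (½)*13 = 13/2 ≈ 6.5000)
h = 572 (h = -½*(-1144) = 572)
I(E, u) = -15 + u*(10 + E) (I(E, u) = (10 + E)*u - 15 = u*(10 + E) - 15 = -15 + u*(10 + E))
Q(C, v) = 572
S = 121147 (S = 18638*(13/2) = 121147)
H = 1713535 (H = 2 + (1714105 - 1*572) = 2 + (1714105 - 572) = 2 + 1713533 = 1713535)
H + S = 1713535 + 121147 = 1834682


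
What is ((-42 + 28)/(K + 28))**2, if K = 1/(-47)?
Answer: 432964/1729225 ≈ 0.25038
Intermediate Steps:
K = -1/47 ≈ -0.021277
((-42 + 28)/(K + 28))**2 = ((-42 + 28)/(-1/47 + 28))**2 = (-14/1315/47)**2 = (-14*47/1315)**2 = (-658/1315)**2 = 432964/1729225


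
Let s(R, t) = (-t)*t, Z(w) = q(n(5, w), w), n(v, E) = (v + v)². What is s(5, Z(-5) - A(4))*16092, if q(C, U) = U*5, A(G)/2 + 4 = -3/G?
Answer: -3866103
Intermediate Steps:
n(v, E) = 4*v² (n(v, E) = (2*v)² = 4*v²)
A(G) = -8 - 6/G (A(G) = -8 + 2*(-3/G) = -8 - 6/G)
q(C, U) = 5*U
Z(w) = 5*w
s(R, t) = -t²
s(5, Z(-5) - A(4))*16092 = -(5*(-5) - (-8 - 6/4))²*16092 = -(-25 - (-8 - 6*¼))²*16092 = -(-25 - (-8 - 3/2))²*16092 = -(-25 - 1*(-19/2))²*16092 = -(-25 + 19/2)²*16092 = -(-31/2)²*16092 = -1*961/4*16092 = -961/4*16092 = -3866103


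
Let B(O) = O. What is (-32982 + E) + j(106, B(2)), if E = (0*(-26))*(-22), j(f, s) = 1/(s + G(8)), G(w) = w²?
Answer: -2176811/66 ≈ -32982.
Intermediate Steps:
j(f, s) = 1/(64 + s) (j(f, s) = 1/(s + 8²) = 1/(s + 64) = 1/(64 + s))
E = 0 (E = 0*(-22) = 0)
(-32982 + E) + j(106, B(2)) = (-32982 + 0) + 1/(64 + 2) = -32982 + 1/66 = -2176811/66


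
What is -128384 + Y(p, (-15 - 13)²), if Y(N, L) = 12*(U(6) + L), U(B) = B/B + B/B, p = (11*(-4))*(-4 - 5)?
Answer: -118952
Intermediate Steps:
p = 396 (p = -44*(-9) = 396)
U(B) = 2 (U(B) = 1 + 1 = 2)
Y(N, L) = 24 + 12*L (Y(N, L) = 12*(2 + L) = 24 + 12*L)
-128384 + Y(p, (-15 - 13)²) = -128384 + (24 + 12*(-15 - 13)²) = -128384 + (24 + 12*(-28)²) = -128384 + (24 + 12*784) = -128384 + (24 + 9408) = -128384 + 9432 = -118952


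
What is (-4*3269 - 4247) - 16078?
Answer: -33401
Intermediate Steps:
(-4*3269 - 4247) - 16078 = (-13076 - 4247) - 16078 = -17323 - 16078 = -33401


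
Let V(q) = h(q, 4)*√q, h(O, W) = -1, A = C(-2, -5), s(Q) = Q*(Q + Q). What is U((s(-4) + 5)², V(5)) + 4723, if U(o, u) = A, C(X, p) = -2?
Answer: 4721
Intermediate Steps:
s(Q) = 2*Q² (s(Q) = Q*(2*Q) = 2*Q²)
A = -2
V(q) = -√q
U(o, u) = -2
U((s(-4) + 5)², V(5)) + 4723 = -2 + 4723 = 4721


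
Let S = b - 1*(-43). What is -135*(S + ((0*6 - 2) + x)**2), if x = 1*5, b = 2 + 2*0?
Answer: -7290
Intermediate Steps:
b = 2 (b = 2 + 0 = 2)
x = 5
S = 45 (S = 2 - 1*(-43) = 2 + 43 = 45)
-135*(S + ((0*6 - 2) + x)**2) = -135*(45 + ((0*6 - 2) + 5)**2) = -135*(45 + ((0 - 2) + 5)**2) = -135*(45 + (-2 + 5)**2) = -135*(45 + 3**2) = -135*(45 + 9) = -135*54 = -7290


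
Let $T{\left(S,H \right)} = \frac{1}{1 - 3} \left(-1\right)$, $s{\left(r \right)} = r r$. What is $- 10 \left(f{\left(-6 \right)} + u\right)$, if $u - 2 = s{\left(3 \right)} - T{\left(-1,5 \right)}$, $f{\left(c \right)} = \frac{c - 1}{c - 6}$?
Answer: $- \frac{665}{6} \approx -110.83$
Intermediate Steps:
$s{\left(r \right)} = r^{2}$
$T{\left(S,H \right)} = \frac{1}{2}$ ($T{\left(S,H \right)} = \frac{1}{-2} \left(-1\right) = \left(- \frac{1}{2}\right) \left(-1\right) = \frac{1}{2}$)
$f{\left(c \right)} = \frac{-1 + c}{-6 + c}$
$u = \frac{21}{2}$ ($u = 2 + \left(3^{2} - \frac{1}{2}\right) = 2 + \left(9 - \frac{1}{2}\right) = 2 + \frac{17}{2} = \frac{21}{2} \approx 10.5$)
$- 10 \left(f{\left(-6 \right)} + u\right) = - 10 \left(\frac{-1 - 6}{-6 - 6} + \frac{21}{2}\right) = - 10 \left(\frac{1}{-12} \left(-7\right) + \frac{21}{2}\right) = - 10 \left(\left(- \frac{1}{12}\right) \left(-7\right) + \frac{21}{2}\right) = - 10 \left(\frac{7}{12} + \frac{21}{2}\right) = \left(-10\right) \frac{133}{12} = - \frac{665}{6}$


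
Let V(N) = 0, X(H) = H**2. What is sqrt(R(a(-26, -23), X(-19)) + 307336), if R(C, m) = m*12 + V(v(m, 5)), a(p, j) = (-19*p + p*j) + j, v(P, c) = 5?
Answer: 2*sqrt(77917) ≈ 558.27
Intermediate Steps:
a(p, j) = j - 19*p + j*p (a(p, j) = (-19*p + j*p) + j = j - 19*p + j*p)
R(C, m) = 12*m (R(C, m) = m*12 + 0 = 12*m + 0 = 12*m)
sqrt(R(a(-26, -23), X(-19)) + 307336) = sqrt(12*(-19)**2 + 307336) = sqrt(12*361 + 307336) = sqrt(4332 + 307336) = sqrt(311668) = 2*sqrt(77917)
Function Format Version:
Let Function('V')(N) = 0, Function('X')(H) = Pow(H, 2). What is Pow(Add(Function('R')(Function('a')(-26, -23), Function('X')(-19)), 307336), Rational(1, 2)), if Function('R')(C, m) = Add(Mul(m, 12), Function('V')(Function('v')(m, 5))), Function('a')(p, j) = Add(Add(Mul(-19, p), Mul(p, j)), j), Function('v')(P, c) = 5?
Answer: Mul(2, Pow(77917, Rational(1, 2))) ≈ 558.27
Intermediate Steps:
Function('a')(p, j) = Add(j, Mul(-19, p), Mul(j, p)) (Function('a')(p, j) = Add(Add(Mul(-19, p), Mul(j, p)), j) = Add(j, Mul(-19, p), Mul(j, p)))
Function('R')(C, m) = Mul(12, m) (Function('R')(C, m) = Add(Mul(m, 12), 0) = Add(Mul(12, m), 0) = Mul(12, m))
Pow(Add(Function('R')(Function('a')(-26, -23), Function('X')(-19)), 307336), Rational(1, 2)) = Pow(Add(Mul(12, Pow(-19, 2)), 307336), Rational(1, 2)) = Pow(Add(Mul(12, 361), 307336), Rational(1, 2)) = Pow(Add(4332, 307336), Rational(1, 2)) = Pow(311668, Rational(1, 2)) = Mul(2, Pow(77917, Rational(1, 2)))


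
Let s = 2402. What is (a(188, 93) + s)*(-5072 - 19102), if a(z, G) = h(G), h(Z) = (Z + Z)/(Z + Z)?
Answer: -58090122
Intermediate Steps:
h(Z) = 1 (h(Z) = (2*Z)/((2*Z)) = (2*Z)*(1/(2*Z)) = 1)
a(z, G) = 1
(a(188, 93) + s)*(-5072 - 19102) = (1 + 2402)*(-5072 - 19102) = 2403*(-24174) = -58090122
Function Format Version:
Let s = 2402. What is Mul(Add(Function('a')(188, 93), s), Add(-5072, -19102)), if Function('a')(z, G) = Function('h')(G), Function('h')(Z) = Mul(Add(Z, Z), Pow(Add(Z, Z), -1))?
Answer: -58090122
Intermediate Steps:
Function('h')(Z) = 1 (Function('h')(Z) = Mul(Mul(2, Z), Pow(Mul(2, Z), -1)) = Mul(Mul(2, Z), Mul(Rational(1, 2), Pow(Z, -1))) = 1)
Function('a')(z, G) = 1
Mul(Add(Function('a')(188, 93), s), Add(-5072, -19102)) = Mul(Add(1, 2402), Add(-5072, -19102)) = Mul(2403, -24174) = -58090122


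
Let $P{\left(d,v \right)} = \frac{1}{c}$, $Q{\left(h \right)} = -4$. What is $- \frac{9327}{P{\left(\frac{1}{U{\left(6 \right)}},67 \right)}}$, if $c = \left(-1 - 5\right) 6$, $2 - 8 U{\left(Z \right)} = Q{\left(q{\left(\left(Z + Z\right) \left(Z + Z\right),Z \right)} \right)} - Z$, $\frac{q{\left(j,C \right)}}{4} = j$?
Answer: $335772$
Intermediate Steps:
$q{\left(j,C \right)} = 4 j$
$U{\left(Z \right)} = \frac{3}{4} + \frac{Z}{8}$ ($U{\left(Z \right)} = \frac{1}{4} - \frac{-4 - Z}{8} = \frac{1}{4} + \left(\frac{1}{2} + \frac{Z}{8}\right) = \frac{3}{4} + \frac{Z}{8}$)
$c = -36$ ($c = \left(-6\right) 6 = -36$)
$P{\left(d,v \right)} = - \frac{1}{36}$ ($P{\left(d,v \right)} = \frac{1}{-36} = - \frac{1}{36}$)
$- \frac{9327}{P{\left(\frac{1}{U{\left(6 \right)}},67 \right)}} = - \frac{9327}{- \frac{1}{36}} = \left(-9327\right) \left(-36\right) = 335772$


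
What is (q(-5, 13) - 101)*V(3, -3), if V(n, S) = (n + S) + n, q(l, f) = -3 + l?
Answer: -327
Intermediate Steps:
V(n, S) = S + 2*n (V(n, S) = (S + n) + n = S + 2*n)
(q(-5, 13) - 101)*V(3, -3) = ((-3 - 5) - 101)*(-3 + 2*3) = (-8 - 101)*(-3 + 6) = -109*3 = -327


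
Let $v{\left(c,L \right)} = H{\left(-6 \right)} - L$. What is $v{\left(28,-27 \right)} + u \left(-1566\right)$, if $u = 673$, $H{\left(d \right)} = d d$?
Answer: $-1053855$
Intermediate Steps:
$H{\left(d \right)} = d^{2}$
$v{\left(c,L \right)} = 36 - L$ ($v{\left(c,L \right)} = \left(-6\right)^{2} - L = 36 - L$)
$v{\left(28,-27 \right)} + u \left(-1566\right) = \left(36 - -27\right) + 673 \left(-1566\right) = \left(36 + 27\right) - 1053918 = 63 - 1053918 = -1053855$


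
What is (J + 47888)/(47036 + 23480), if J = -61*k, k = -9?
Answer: 48437/70516 ≈ 0.68689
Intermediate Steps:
J = 549 (J = -61*(-9) = 549)
(J + 47888)/(47036 + 23480) = (549 + 47888)/(47036 + 23480) = 48437/70516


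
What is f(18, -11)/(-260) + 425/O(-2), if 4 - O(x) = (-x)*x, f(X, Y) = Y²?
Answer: 27383/520 ≈ 52.660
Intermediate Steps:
O(x) = 4 + x² (O(x) = 4 - (-x)*x = 4 - (-1)*x² = 4 + x²)
f(18, -11)/(-260) + 425/O(-2) = (-11)²/(-260) + 425/(4 + (-2)²) = 121*(-1/260) + 425/(4 + 4) = -121/260 + 425/8 = 27383/520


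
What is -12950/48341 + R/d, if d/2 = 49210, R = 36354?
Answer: 241424857/2378860610 ≈ 0.10149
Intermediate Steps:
d = 98420 (d = 2*49210 = 98420)
-12950/48341 + R/d = -12950/48341 + 36354/98420 = -12950*1/48341 + 36354*(1/98420) = -12950/48341 + 18177/49210 = 241424857/2378860610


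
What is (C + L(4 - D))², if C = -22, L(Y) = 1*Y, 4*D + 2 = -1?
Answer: 4761/16 ≈ 297.56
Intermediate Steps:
D = -¾ (D = -½ + (¼)*(-1) = -½ - ¼ = -¾ ≈ -0.75000)
L(Y) = Y
(C + L(4 - D))² = (-22 + (4 - 1*(-¾)))² = (-22 + (4 + ¾))² = (-22 + 19/4)² = (-69/4)² = 4761/16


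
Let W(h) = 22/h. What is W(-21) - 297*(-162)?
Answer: 1010372/21 ≈ 48113.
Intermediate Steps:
W(-21) - 297*(-162) = 22/(-21) - 297*(-162) = 22*(-1/21) + 48114 = -22/21 + 48114 = 1010372/21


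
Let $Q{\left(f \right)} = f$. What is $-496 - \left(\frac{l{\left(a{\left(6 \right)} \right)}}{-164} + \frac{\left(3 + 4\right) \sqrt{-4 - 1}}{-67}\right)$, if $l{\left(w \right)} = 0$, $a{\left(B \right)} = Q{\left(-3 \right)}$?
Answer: $-496 + \frac{7 i \sqrt{5}}{67} \approx -496.0 + 0.23362 i$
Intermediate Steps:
$a{\left(B \right)} = -3$
$-496 - \left(\frac{l{\left(a{\left(6 \right)} \right)}}{-164} + \frac{\left(3 + 4\right) \sqrt{-4 - 1}}{-67}\right) = -496 - \left(\frac{0}{-164} + \frac{\left(3 + 4\right) \sqrt{-4 - 1}}{-67}\right) = -496 - \left(0 \left(- \frac{1}{164}\right) + 7 \sqrt{-5} \left(- \frac{1}{67}\right)\right) = -496 - \left(0 + 7 i \sqrt{5} \left(- \frac{1}{67}\right)\right) = -496 - \left(0 - \frac{7 i \sqrt{5}}{67}\right) = -496 - - \frac{7 i \sqrt{5}}{67} = -496 + \frac{7 i \sqrt{5}}{67}$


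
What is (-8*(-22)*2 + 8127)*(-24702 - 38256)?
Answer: -533820882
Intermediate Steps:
(-8*(-22)*2 + 8127)*(-24702 - 38256) = (176*2 + 8127)*(-62958) = (352 + 8127)*(-62958) = 8479*(-62958) = -533820882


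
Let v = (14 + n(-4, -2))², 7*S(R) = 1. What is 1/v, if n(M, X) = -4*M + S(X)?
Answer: 49/44521 ≈ 0.0011006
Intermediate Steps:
S(R) = ⅐ (S(R) = (⅐)*1 = ⅐)
n(M, X) = ⅐ - 4*M (n(M, X) = -4*M + ⅐ = ⅐ - 4*M)
v = 44521/49 (v = (14 + (⅐ - 4*(-4)))² = (14 + (⅐ + 16))² = (14 + 113/7)² = (211/7)² = 44521/49 ≈ 908.59)
1/v = 1/(44521/49) = 49/44521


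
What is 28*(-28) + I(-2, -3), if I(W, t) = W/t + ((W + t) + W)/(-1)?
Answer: -2329/3 ≈ -776.33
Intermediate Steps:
I(W, t) = -t - 2*W + W/t (I(W, t) = W/t + (t + 2*W)*(-1) = W/t + (-t - 2*W) = -t - 2*W + W/t)
28*(-28) + I(-2, -3) = 28*(-28) + (-1*(-3) - 2*(-2) - 2/(-3)) = -784 + (3 + 4 - 2*(-1/3)) = -784 + (3 + 4 + 2/3) = -784 + 23/3 = -2329/3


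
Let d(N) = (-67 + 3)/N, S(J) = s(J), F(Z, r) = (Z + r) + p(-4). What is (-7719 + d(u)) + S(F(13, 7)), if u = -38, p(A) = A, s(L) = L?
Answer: -146325/19 ≈ -7701.3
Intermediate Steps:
F(Z, r) = -4 + Z + r (F(Z, r) = (Z + r) - 4 = -4 + Z + r)
S(J) = J
d(N) = -64/N
(-7719 + d(u)) + S(F(13, 7)) = (-7719 - 64/(-38)) + (-4 + 13 + 7) = (-7719 - 64*(-1/38)) + 16 = (-7719 + 32/19) + 16 = -146629/19 + 16 = -146325/19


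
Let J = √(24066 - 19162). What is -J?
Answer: -2*√1226 ≈ -70.029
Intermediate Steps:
J = 2*√1226 (J = √4904 = 2*√1226 ≈ 70.029)
-J = -2*√1226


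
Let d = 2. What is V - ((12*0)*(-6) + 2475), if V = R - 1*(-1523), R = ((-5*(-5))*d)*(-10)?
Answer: -1452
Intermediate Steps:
R = -500 (R = (-5*(-5)*2)*(-10) = (25*2)*(-10) = 50*(-10) = -500)
V = 1023 (V = -500 - 1*(-1523) = -500 + 1523 = 1023)
V - ((12*0)*(-6) + 2475) = 1023 - ((12*0)*(-6) + 2475) = 1023 - (0*(-6) + 2475) = 1023 - (0 + 2475) = 1023 - 1*2475 = 1023 - 2475 = -1452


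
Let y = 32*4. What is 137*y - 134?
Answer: 17402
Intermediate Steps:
y = 128
137*y - 134 = 137*128 - 134 = 17536 - 134 = 17402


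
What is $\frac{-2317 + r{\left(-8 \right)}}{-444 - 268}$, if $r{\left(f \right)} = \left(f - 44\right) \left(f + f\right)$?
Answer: $\frac{1485}{712} \approx 2.0857$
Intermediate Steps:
$r{\left(f \right)} = 2 f \left(-44 + f\right)$ ($r{\left(f \right)} = \left(-44 + f\right) 2 f = 2 f \left(-44 + f\right)$)
$\frac{-2317 + r{\left(-8 \right)}}{-444 - 268} = \frac{-2317 + 2 \left(-8\right) \left(-44 - 8\right)}{-444 - 268} = \frac{-2317 + 2 \left(-8\right) \left(-52\right)}{-712} = \left(-2317 + 832\right) \left(- \frac{1}{712}\right) = \left(-1485\right) \left(- \frac{1}{712}\right) = \frac{1485}{712}$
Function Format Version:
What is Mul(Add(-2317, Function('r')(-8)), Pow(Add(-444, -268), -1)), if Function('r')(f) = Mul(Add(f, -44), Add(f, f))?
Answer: Rational(1485, 712) ≈ 2.0857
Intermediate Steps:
Function('r')(f) = Mul(2, f, Add(-44, f)) (Function('r')(f) = Mul(Add(-44, f), Mul(2, f)) = Mul(2, f, Add(-44, f)))
Mul(Add(-2317, Function('r')(-8)), Pow(Add(-444, -268), -1)) = Mul(Add(-2317, Mul(2, -8, Add(-44, -8))), Pow(Add(-444, -268), -1)) = Mul(Add(-2317, Mul(2, -8, -52)), Pow(-712, -1)) = Mul(Add(-2317, 832), Rational(-1, 712)) = Mul(-1485, Rational(-1, 712)) = Rational(1485, 712)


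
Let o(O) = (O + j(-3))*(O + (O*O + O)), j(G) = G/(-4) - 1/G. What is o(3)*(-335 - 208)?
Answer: -133035/4 ≈ -33259.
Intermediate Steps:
j(G) = -1/G - G/4 (j(G) = G*(-¼) - 1/G = -G/4 - 1/G = -1/G - G/4)
o(O) = (13/12 + O)*(O² + 2*O) (o(O) = (O + (-1/(-3) - ¼*(-3)))*(O + (O*O + O)) = (O + (-1*(-⅓) + ¾))*(O + (O² + O)) = (O + (⅓ + ¾))*(O + (O + O²)) = (O + 13/12)*(O² + 2*O) = (13/12 + O)*(O² + 2*O))
o(3)*(-335 - 208) = ((1/12)*3*(26 + 12*3² + 37*3))*(-335 - 208) = ((1/12)*3*(26 + 12*9 + 111))*(-543) = ((1/12)*3*(26 + 108 + 111))*(-543) = ((1/12)*3*245)*(-543) = (245/4)*(-543) = -133035/4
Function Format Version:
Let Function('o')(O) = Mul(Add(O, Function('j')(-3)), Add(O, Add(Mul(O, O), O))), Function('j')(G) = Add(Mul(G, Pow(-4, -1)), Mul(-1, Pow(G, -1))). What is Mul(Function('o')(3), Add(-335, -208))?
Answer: Rational(-133035, 4) ≈ -33259.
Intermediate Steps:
Function('j')(G) = Add(Mul(-1, Pow(G, -1)), Mul(Rational(-1, 4), G)) (Function('j')(G) = Add(Mul(G, Rational(-1, 4)), Mul(-1, Pow(G, -1))) = Add(Mul(Rational(-1, 4), G), Mul(-1, Pow(G, -1))) = Add(Mul(-1, Pow(G, -1)), Mul(Rational(-1, 4), G)))
Function('o')(O) = Mul(Add(Rational(13, 12), O), Add(Pow(O, 2), Mul(2, O))) (Function('o')(O) = Mul(Add(O, Add(Mul(-1, Pow(-3, -1)), Mul(Rational(-1, 4), -3))), Add(O, Add(Mul(O, O), O))) = Mul(Add(O, Add(Mul(-1, Rational(-1, 3)), Rational(3, 4))), Add(O, Add(Pow(O, 2), O))) = Mul(Add(O, Add(Rational(1, 3), Rational(3, 4))), Add(O, Add(O, Pow(O, 2)))) = Mul(Add(O, Rational(13, 12)), Add(Pow(O, 2), Mul(2, O))) = Mul(Add(Rational(13, 12), O), Add(Pow(O, 2), Mul(2, O))))
Mul(Function('o')(3), Add(-335, -208)) = Mul(Mul(Rational(1, 12), 3, Add(26, Mul(12, Pow(3, 2)), Mul(37, 3))), Add(-335, -208)) = Mul(Mul(Rational(1, 12), 3, Add(26, Mul(12, 9), 111)), -543) = Mul(Mul(Rational(1, 12), 3, Add(26, 108, 111)), -543) = Mul(Mul(Rational(1, 12), 3, 245), -543) = Mul(Rational(245, 4), -543) = Rational(-133035, 4)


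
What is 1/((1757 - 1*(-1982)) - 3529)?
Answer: 1/210 ≈ 0.0047619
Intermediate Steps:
1/((1757 - 1*(-1982)) - 3529) = 1/((1757 + 1982) - 3529) = 1/(3739 - 3529) = 1/210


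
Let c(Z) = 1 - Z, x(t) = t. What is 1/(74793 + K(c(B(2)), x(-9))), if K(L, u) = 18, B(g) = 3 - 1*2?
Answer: 1/74811 ≈ 1.3367e-5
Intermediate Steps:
B(g) = 1 (B(g) = 3 - 2 = 1)
1/(74793 + K(c(B(2)), x(-9))) = 1/(74793 + 18) = 1/74811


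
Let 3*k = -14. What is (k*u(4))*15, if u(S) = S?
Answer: -280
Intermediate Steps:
k = -14/3 (k = (1/3)*(-14) = -14/3 ≈ -4.6667)
(k*u(4))*15 = -14/3*4*15 = -56/3*15 = -280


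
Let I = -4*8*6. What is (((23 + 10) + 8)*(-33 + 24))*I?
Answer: 70848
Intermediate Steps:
I = -192 (I = -32*6 = -192)
(((23 + 10) + 8)*(-33 + 24))*I = (((23 + 10) + 8)*(-33 + 24))*(-192) = ((33 + 8)*(-9))*(-192) = (41*(-9))*(-192) = -369*(-192) = 70848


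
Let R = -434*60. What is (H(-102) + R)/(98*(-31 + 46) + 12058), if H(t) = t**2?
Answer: -3909/3382 ≈ -1.1558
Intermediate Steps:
R = -26040
(H(-102) + R)/(98*(-31 + 46) + 12058) = ((-102)**2 - 26040)/(98*(-31 + 46) + 12058) = (10404 - 26040)/(98*15 + 12058) = -15636/(1470 + 12058) = -15636/13528 = -15636*1/13528 = -3909/3382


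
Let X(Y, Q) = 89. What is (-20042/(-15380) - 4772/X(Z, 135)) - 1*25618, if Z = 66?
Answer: -17569020191/684410 ≈ -25670.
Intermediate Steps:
(-20042/(-15380) - 4772/X(Z, 135)) - 1*25618 = (-20042/(-15380) - 4772/89) - 1*25618 = (-20042*(-1/15380) - 4772*1/89) - 25618 = (10021/7690 - 4772/89) - 25618 = -35804811/684410 - 25618 = -17569020191/684410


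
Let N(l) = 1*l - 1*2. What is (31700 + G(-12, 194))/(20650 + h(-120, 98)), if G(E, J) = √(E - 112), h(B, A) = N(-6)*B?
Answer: 3170/2161 + I*√31/10805 ≈ 1.4669 + 0.0005153*I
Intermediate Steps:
N(l) = -2 + l (N(l) = l - 2 = -2 + l)
h(B, A) = -8*B (h(B, A) = (-2 - 6)*B = -8*B)
G(E, J) = √(-112 + E)
(31700 + G(-12, 194))/(20650 + h(-120, 98)) = (31700 + √(-112 - 12))/(20650 - 8*(-120)) = (31700 + √(-124))/(20650 + 960) = (31700 + 2*I*√31)/21610 = (31700 + 2*I*√31)*(1/21610) = 3170/2161 + I*√31/10805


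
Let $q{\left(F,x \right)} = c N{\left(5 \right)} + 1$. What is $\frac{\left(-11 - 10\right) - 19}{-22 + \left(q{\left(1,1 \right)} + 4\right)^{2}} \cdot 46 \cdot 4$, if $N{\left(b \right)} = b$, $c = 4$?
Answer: $- \frac{7360}{603} \approx -12.206$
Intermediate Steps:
$q{\left(F,x \right)} = 21$ ($q{\left(F,x \right)} = 4 \cdot 5 + 1 = 20 + 1 = 21$)
$\frac{\left(-11 - 10\right) - 19}{-22 + \left(q{\left(1,1 \right)} + 4\right)^{2}} \cdot 46 \cdot 4 = \frac{\left(-11 - 10\right) - 19}{-22 + \left(21 + 4\right)^{2}} \cdot 46 \cdot 4 = \frac{-21 - 19}{-22 + 25^{2}} \cdot 46 \cdot 4 = - \frac{40}{-22 + 625} \cdot 46 \cdot 4 = - \frac{40}{603} \cdot 46 \cdot 4 = \left(-40\right) \frac{1}{603} \cdot 46 \cdot 4 = \left(- \frac{40}{603}\right) 46 \cdot 4 = \left(- \frac{1840}{603}\right) 4 = - \frac{7360}{603}$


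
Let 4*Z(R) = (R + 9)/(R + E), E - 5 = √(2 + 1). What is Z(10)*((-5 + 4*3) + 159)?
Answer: 7885/148 - 1577*√3/444 ≈ 47.125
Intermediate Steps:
E = 5 + √3 (E = 5 + √(2 + 1) = 5 + √3 ≈ 6.7320)
Z(R) = (9 + R)/(4*(5 + R + √3)) (Z(R) = ((R + 9)/(R + (5 + √3)))/4 = ((9 + R)/(5 + R + √3))/4 = (9 + R)/(4*(5 + R + √3)))
Z(10)*((-5 + 4*3) + 159) = ((9 + 10)/(4*(5 + 10 + √3)))*((-5 + 4*3) + 159) = ((¼)*19/(15 + √3))*((-5 + 12) + 159) = (19/(4*(15 + √3)))*(7 + 159) = (19/(4*(15 + √3)))*166 = 1577/(2*(15 + √3))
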